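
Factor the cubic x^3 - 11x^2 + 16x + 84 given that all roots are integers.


Try integer roots (divisors of 84). x=7: p(7)=0.
Divide out (x - 7): quotient is x^2 - 4x - 12.
Factor the quadratic: (x + 2)(x - 6)
Result: (x - 7)(x + 2)(x - 6)


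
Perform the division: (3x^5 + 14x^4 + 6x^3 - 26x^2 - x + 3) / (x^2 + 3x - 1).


(3x^5 + 14x^4 + 6x^3 - 26x^2 - x + 3) / (x^2 + 3x - 1)
Step 1: 3x^3 * (x^2 + 3x - 1) = 3x^5 + 9x^4 - 3x^3; subtract.
Step 2: 5x^2 * (x^2 + 3x - 1) = 5x^4 + 15x^3 - 5x^2; subtract.
Step 3: -6x * (x^2 + 3x - 1) = -6x^3 - 18x^2 + 6x; subtract.
Step 4: -3 * (x^2 + 3x - 1) = -3x^2 - 9x + 3; subtract.
Quotient: 3x^3 + 5x^2 - 6x - 3, Remainder: 2x


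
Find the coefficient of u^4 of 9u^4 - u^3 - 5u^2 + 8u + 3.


Read off the coefficient of u^4: 9


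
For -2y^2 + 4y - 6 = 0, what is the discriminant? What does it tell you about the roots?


D = b^2 - 4ac = (4)^2 - 4(-2)(-6) = 16 - 48 = -32
Since D < 0: two complex conjugate roots (no real roots)


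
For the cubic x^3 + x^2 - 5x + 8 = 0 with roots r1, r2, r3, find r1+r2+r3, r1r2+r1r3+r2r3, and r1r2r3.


Monic cubic x^3+bx^2+cx+d=0: sum=-b, pairwise sum=c, product=-d.
b=1, c=-5, d=8
r1+r2+r3 = -1
r1r2+r1r3+r2r3 = -5
r1r2r3 = -8


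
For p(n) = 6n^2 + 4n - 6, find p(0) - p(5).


p(0) = -6
p(5) = 164
p(0) - p(5) = -6 - 164 = -170


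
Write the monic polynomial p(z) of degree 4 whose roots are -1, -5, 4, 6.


p(z) = (z + 1)(z + 5)(z - 4)(z - 6)
Expand: z^4 - 4z^3 - 31z^2 + 94z + 120


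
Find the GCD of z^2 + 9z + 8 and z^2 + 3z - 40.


Factor each:
  z^2 + 9z + 8 = (z + 8)(z + 1)
  z^2 + 3z - 40 = (z + 8)(z - 5)
Common monic factor: z + 8


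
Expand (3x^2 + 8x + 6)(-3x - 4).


Distribute each term of the first polynomial:
  (3x^2)(-3x - 4) = -9x^3 - 12x^2
  (8x)(-3x - 4) = -24x^2 - 32x
  (6)(-3x - 4) = -18x - 24
Sum: -9x^3 - 36x^2 - 50x - 24


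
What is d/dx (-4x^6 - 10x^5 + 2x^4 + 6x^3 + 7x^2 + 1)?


Apply the power rule term by term:
  d/dx(-4x^6) = -24x^5
  d/dx(-10x^5) = -50x^4
  d/dx(2x^4) = 8x^3
  d/dx(6x^3) = 18x^2
  d/dx(7x^2) = 14x
  d/dx(1) = 0
p'(x) = -24x^5 - 50x^4 + 8x^3 + 18x^2 + 14x


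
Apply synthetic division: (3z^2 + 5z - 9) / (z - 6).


Synthetic division with c = 6. Coefficients: 3, 5, -9
Bring down 3.
  3 * 6 = 18; 18 + 5 = 23
  23 * 6 = 138; 138 - 9 = 129
Quotient: 3z + 23, Remainder: 129


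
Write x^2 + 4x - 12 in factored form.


Roots satisfy r1 + r2 = -b/a = -4 and r1*r2 = c/a = -12.
So r1 = -6, r2 = 2.
x^2 + 4x - 12 = (x - r1)(x - r2) = (x + 6)(x - 2)


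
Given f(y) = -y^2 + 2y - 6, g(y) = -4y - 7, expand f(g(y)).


Substitute g(y) into f:
f(g(y)) = -1*(-4y - 7)^2 + 2*(-4y - 7) + (-6)
(-4y - 7)^2 = 16y^2 + 56y + 49
Expand and combine: -16y^2 - 64y - 69


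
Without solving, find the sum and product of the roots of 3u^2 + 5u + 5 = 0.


For au^2+bu+c=0: sum = -b/a, product = c/a.
a=3, b=5, c=5
Sum = -(5)/3 = -5/3
Product = (5)/3 = 5/3


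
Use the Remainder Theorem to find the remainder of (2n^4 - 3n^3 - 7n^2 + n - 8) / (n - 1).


By the Remainder Theorem, the remainder equals p(1):
  2*(1)^4 = 2
  -3*(1)^3 = -3
  -7*(1)^2 = -7
  1*(1)^1 = 1
  constant: -8
Sum: 2 - 3 - 7 + 1 - 8 = -15


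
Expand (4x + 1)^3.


Expand (4x + 1)^3 by repeated multiplication:
  (4x + 1)^2 = 16x^2 + 8x + 1
= 64x^3 + 48x^2 + 12x + 1


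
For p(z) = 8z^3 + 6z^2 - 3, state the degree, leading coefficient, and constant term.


Highest power of z is 3, with coefficient 8. Constant term is -3.
Degree = 3, leading coefficient = 8, constant term = -3


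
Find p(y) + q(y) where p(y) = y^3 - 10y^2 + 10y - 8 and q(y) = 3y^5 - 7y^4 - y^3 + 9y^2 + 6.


Align terms by degree and add:
  y^3 - 10y^2 + 10y - 8
+ 3y^5 - 7y^4 - y^3 + 9y^2 + 6
= 3y^5 - 7y^4 - y^2 + 10y - 2


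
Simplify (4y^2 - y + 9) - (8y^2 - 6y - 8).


Distribute the minus sign:
  (4y^2 - y + 9)
- (8y^2 - 6y - 8)
Negate second polynomial: -8y^2 + 6y + 8
Add: -4y^2 + 5y + 17


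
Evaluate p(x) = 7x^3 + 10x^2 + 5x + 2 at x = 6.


Using direct substitution:
  7 * (6)^3 = 1512
  10 * (6)^2 = 360
  5 * (6)^1 = 30
  constant: 2
Sum = 1512 + 360 + 30 + 2 = 1904


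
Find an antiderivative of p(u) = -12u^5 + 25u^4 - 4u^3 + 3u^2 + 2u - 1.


Reverse power rule on each term:
  ∫ -12u^5 du = -2u^6
  ∫ 25u^4 du = 5u^5
  ∫ -4u^3 du = -u^4
  ∫ 3u^2 du = u^3
  ∫ 2u du = u^2
  ∫ -1 du = -u
F(u) = -2u^6 + 5u^5 - u^4 + u^3 + u^2 - u + C


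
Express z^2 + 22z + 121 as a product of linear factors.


Roots satisfy r1 + r2 = -b/a = -22 and r1*r2 = c/a = 121.
So r1 = -11, r2 = -11.
z^2 + 22z + 121 = (z - r1)(z - r2) = (z + 11)(z + 11)


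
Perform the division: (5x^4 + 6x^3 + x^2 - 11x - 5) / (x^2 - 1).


(5x^4 + 6x^3 + x^2 - 11x - 5) / (x^2 - 1)
Step 1: 5x^2 * (x^2 - 1) = 5x^4 - 5x^2; subtract.
Step 2: 6x * (x^2 - 1) = 6x^3 - 6x; subtract.
Step 3: 6 * (x^2 - 1) = 6x^2 - 6; subtract.
Quotient: 5x^2 + 6x + 6, Remainder: -5x + 1


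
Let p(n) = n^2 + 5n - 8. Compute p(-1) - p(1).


p(-1) = -12
p(1) = -2
p(-1) - p(1) = -12 + 2 = -10


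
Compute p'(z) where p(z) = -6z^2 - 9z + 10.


Apply the power rule term by term:
  d/dz(-6z^2) = -12z
  d/dz(-9z) = -9
  d/dz(10) = 0
p'(z) = -12z - 9


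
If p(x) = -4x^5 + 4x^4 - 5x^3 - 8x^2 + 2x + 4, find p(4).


Using direct substitution:
  -4 * (4)^5 = -4096
  4 * (4)^4 = 1024
  -5 * (4)^3 = -320
  -8 * (4)^2 = -128
  2 * (4)^1 = 8
  constant: 4
Sum = -4096 + 1024 - 320 - 128 + 8 + 4 = -3508


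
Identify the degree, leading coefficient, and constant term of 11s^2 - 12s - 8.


Highest power of s is 2, with coefficient 11. Constant term is -8.
Degree = 2, leading coefficient = 11, constant term = -8


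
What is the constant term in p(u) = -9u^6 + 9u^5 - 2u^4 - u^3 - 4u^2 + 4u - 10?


Read off the constant term: -10


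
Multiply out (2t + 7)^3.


Expand (2t + 7)^3 by repeated multiplication:
  (2t + 7)^2 = 4t^2 + 28t + 49
= 8t^3 + 84t^2 + 294t + 343


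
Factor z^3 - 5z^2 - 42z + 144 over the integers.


Try integer roots (divisors of 144). z=8: p(8)=0.
Divide out (z - 8): quotient is z^2 + 3z - 18.
Factor the quadratic: (z - 3)(z + 6)
Result: (z - 8)(z - 3)(z + 6)


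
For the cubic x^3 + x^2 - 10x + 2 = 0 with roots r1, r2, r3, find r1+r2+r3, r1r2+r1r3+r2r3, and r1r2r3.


Monic cubic x^3+bx^2+cx+d=0: sum=-b, pairwise sum=c, product=-d.
b=1, c=-10, d=2
r1+r2+r3 = -1
r1r2+r1r3+r2r3 = -10
r1r2r3 = -2


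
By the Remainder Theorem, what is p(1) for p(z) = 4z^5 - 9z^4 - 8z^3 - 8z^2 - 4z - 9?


By the Remainder Theorem, the remainder equals p(1):
  4*(1)^5 = 4
  -9*(1)^4 = -9
  -8*(1)^3 = -8
  -8*(1)^2 = -8
  -4*(1)^1 = -4
  constant: -9
Sum: 4 - 9 - 8 - 8 - 4 - 9 = -34


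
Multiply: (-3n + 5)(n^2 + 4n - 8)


Distribute each term of the first polynomial:
  (-3n)(n^2 + 4n - 8) = -3n^3 - 12n^2 + 24n
  (5)(n^2 + 4n - 8) = 5n^2 + 20n - 40
Sum: -3n^3 - 7n^2 + 44n - 40


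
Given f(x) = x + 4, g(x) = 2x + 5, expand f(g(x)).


Substitute g(x) into f:
f(g(x)) = 1*(2x + 5) + 4
Expand and combine: 2x + 9


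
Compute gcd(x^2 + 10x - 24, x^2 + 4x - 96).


Factor each:
  x^2 + 10x - 24 = (x + 12)(x - 2)
  x^2 + 4x - 96 = (x + 12)(x - 8)
Common monic factor: x + 12


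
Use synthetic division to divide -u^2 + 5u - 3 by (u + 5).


Synthetic division with c = -5. Coefficients: -1, 5, -3
Bring down -1.
  -1 * -5 = 5; 5 + 5 = 10
  10 * -5 = -50; -50 - 3 = -53
Quotient: -u + 10, Remainder: -53


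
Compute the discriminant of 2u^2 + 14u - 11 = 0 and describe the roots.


D = b^2 - 4ac = (14)^2 - 4(2)(-11) = 196 + 88 = 284
Since D > 0: two distinct irrational roots


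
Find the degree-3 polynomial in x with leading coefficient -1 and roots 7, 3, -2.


p(x) = -(x - 7)(x - 3)(x + 2)
Expand: -x^3 + 8x^2 - x - 42


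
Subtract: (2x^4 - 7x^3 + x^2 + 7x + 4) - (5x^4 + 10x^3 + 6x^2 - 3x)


Distribute the minus sign:
  (2x^4 - 7x^3 + x^2 + 7x + 4)
- (5x^4 + 10x^3 + 6x^2 - 3x)
Negate second polynomial: -5x^4 - 10x^3 - 6x^2 + 3x
Add: -3x^4 - 17x^3 - 5x^2 + 10x + 4


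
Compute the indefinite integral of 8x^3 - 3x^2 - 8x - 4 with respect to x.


Reverse power rule on each term:
  ∫ 8x^3 dx = 2x^4
  ∫ -3x^2 dx = -x^3
  ∫ -8x dx = -4x^2
  ∫ -4 dx = -4x
F(x) = 2x^4 - x^3 - 4x^2 - 4x + C


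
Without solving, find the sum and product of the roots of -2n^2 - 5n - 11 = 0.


For an^2+bn+c=0: sum = -b/a, product = c/a.
a=-2, b=-5, c=-11
Sum = -(-5)/-2 = -5/2
Product = (-11)/-2 = 11/2


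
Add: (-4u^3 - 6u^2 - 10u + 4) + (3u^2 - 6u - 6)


Align terms by degree and add:
  -4u^3 - 6u^2 - 10u + 4
+ 3u^2 - 6u - 6
= -4u^3 - 3u^2 - 16u - 2


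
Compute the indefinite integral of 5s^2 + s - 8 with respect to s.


Reverse power rule on each term:
  ∫ 5s^2 ds = (5/3)s^3
  ∫ s ds = (1/2)s^2
  ∫ -8 ds = -8s
F(s) = (5/3)s^3 + (1/2)s^2 - 8s + C


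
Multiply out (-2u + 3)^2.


Expand (-2u + 3)^2 by repeated multiplication:
= 4u^2 - 12u + 9


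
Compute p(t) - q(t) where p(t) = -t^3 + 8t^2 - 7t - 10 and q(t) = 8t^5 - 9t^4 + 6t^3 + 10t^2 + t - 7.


Distribute the minus sign:
  (-t^3 + 8t^2 - 7t - 10)
- (8t^5 - 9t^4 + 6t^3 + 10t^2 + t - 7)
Negate second polynomial: -8t^5 + 9t^4 - 6t^3 - 10t^2 - t + 7
Add: -8t^5 + 9t^4 - 7t^3 - 2t^2 - 8t - 3


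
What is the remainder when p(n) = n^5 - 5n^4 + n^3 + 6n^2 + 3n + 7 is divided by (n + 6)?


By the Remainder Theorem, the remainder equals p(-6):
  1*(-6)^5 = -7776
  -5*(-6)^4 = -6480
  1*(-6)^3 = -216
  6*(-6)^2 = 216
  3*(-6)^1 = -18
  constant: 7
Sum: -7776 - 6480 - 216 + 216 - 18 + 7 = -14267


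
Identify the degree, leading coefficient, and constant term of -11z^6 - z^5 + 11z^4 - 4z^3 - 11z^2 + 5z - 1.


Highest power of z is 6, with coefficient -11. Constant term is -1.
Degree = 6, leading coefficient = -11, constant term = -1


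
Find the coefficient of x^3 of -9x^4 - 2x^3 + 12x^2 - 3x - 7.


Read off the coefficient of x^3: -2


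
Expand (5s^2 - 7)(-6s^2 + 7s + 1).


Distribute each term of the first polynomial:
  (5s^2)(-6s^2 + 7s + 1) = -30s^4 + 35s^3 + 5s^2
  (-7)(-6s^2 + 7s + 1) = 42s^2 - 49s - 7
Sum: -30s^4 + 35s^3 + 47s^2 - 49s - 7


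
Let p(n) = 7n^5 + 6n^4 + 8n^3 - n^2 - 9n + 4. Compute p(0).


Using direct substitution:
  7 * (0)^5 = 0
  6 * (0)^4 = 0
  8 * (0)^3 = 0
  -1 * (0)^2 = 0
  -9 * (0)^1 = 0
  constant: 4
Sum = 0 + 0 + 0 + 0 + 0 + 4 = 4


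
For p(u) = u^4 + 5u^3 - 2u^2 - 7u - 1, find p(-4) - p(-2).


p(-4) = -69
p(-2) = -19
p(-4) - p(-2) = -69 + 19 = -50


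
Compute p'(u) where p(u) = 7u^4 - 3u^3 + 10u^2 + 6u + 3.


Apply the power rule term by term:
  d/du(7u^4) = 28u^3
  d/du(-3u^3) = -9u^2
  d/du(10u^2) = 20u
  d/du(6u) = 6
  d/du(3) = 0
p'(u) = 28u^3 - 9u^2 + 20u + 6


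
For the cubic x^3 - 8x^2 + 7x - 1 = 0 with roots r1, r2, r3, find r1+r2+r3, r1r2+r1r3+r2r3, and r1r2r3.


Monic cubic x^3+bx^2+cx+d=0: sum=-b, pairwise sum=c, product=-d.
b=-8, c=7, d=-1
r1+r2+r3 = 8
r1r2+r1r3+r2r3 = 7
r1r2r3 = 1


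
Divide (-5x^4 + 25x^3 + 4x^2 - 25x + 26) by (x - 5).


(-5x^4 + 25x^3 + 4x^2 - 25x + 26) / (x - 5)
Step 1: -5x^3 * (x - 5) = -5x^4 + 25x^3; subtract.
Step 2: 0 * (x - 5) = 0; subtract.
Step 3: 4x * (x - 5) = 4x^2 - 20x; subtract.
Step 4: -5 * (x - 5) = -5x + 25; subtract.
Quotient: -5x^3 + 4x - 5, Remainder: 1


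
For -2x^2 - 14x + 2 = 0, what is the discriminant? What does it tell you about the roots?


D = b^2 - 4ac = (-14)^2 - 4(-2)(2) = 196 + 16 = 212
Since D > 0: two distinct irrational roots


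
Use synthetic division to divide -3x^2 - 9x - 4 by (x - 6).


Synthetic division with c = 6. Coefficients: -3, -9, -4
Bring down -3.
  -3 * 6 = -18; -18 - 9 = -27
  -27 * 6 = -162; -162 - 4 = -166
Quotient: -3x - 27, Remainder: -166


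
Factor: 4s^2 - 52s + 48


Roots satisfy r1 + r2 = -b/a = 13 and r1*r2 = c/a = 12.
So r1 = 1, r2 = 12.
4s^2 - 52s + 48 = 4(s - r1)(s - r2) = 4(s - 1)(s - 12)


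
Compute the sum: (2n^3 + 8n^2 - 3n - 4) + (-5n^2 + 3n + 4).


Align terms by degree and add:
  2n^3 + 8n^2 - 3n - 4
  -5n^2 + 3n + 4
= 2n^3 + 3n^2


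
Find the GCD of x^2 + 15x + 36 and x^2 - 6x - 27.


Factor each:
  x^2 + 15x + 36 = (x + 3)(x + 12)
  x^2 - 6x - 27 = (x + 3)(x - 9)
Common monic factor: x + 3


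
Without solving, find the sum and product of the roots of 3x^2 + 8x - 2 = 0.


For ax^2+bx+c=0: sum = -b/a, product = c/a.
a=3, b=8, c=-2
Sum = -(8)/3 = -8/3
Product = (-2)/3 = -2/3


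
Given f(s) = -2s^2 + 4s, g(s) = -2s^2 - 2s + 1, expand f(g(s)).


Substitute g(s) into f:
f(g(s)) = -2*(-2s^2 - 2s + 1)^2 + 4*(-2s^2 - 2s + 1)
(-2s^2 - 2s + 1)^2 = 4s^4 + 8s^3 - 4s + 1
Expand and combine: -8s^4 - 16s^3 - 8s^2 + 2


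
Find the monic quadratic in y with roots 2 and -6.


p(y) = (y - 2)(y + 6)
Expand: y^2 + 4y - 12


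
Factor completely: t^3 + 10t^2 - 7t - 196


Try integer roots (divisors of -196). t=4: p(4)=0.
Divide out (t - 4): quotient is t^2 + 14t + 49.
Factor the quadratic: (t + 7)(t + 7)
Result: (t - 4)(t + 7)(t + 7)


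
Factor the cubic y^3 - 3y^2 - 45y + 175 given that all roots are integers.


Try integer roots (divisors of 175). y=-7: p(-7)=0.
Divide out (y + 7): quotient is y^2 - 10y + 25.
Factor the quadratic: (y - 5)(y - 5)
Result: (y + 7)(y - 5)(y - 5)


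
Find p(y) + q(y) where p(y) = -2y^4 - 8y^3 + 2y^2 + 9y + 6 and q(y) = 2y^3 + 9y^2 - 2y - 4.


Align terms by degree and add:
  -2y^4 - 8y^3 + 2y^2 + 9y + 6
+ 2y^3 + 9y^2 - 2y - 4
= -2y^4 - 6y^3 + 11y^2 + 7y + 2


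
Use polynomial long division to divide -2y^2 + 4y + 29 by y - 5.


(-2y^2 + 4y + 29) / (y - 5)
Step 1: -2y * (y - 5) = -2y^2 + 10y; subtract.
Step 2: -6 * (y - 5) = -6y + 30; subtract.
Quotient: -2y - 6, Remainder: -1


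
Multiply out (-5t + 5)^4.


Expand (-5t + 5)^4 by repeated multiplication:
  (-5t + 5)^2 = 25t^2 - 50t + 25
  (-5t + 5)^3 = -125t^3 + 375t^2 - 375t + 125
= 625t^4 - 2500t^3 + 3750t^2 - 2500t + 625


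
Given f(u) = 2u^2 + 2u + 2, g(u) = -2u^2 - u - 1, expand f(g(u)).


Substitute g(u) into f:
f(g(u)) = 2*(-2u^2 - u - 1)^2 + 2*(-2u^2 - u - 1) + 2
(-2u^2 - u - 1)^2 = 4u^4 + 4u^3 + 5u^2 + 2u + 1
Expand and combine: 8u^4 + 8u^3 + 6u^2 + 2u + 2


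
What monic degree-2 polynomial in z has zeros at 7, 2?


p(z) = (z - 7)(z - 2)
Expand: z^2 - 9z + 14


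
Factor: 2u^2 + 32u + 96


Roots satisfy r1 + r2 = -b/a = -16 and r1*r2 = c/a = 48.
So r1 = -12, r2 = -4.
2u^2 + 32u + 96 = 2(u - r1)(u - r2) = 2(u + 12)(u + 4)


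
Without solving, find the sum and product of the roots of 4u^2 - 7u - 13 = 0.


For au^2+bu+c=0: sum = -b/a, product = c/a.
a=4, b=-7, c=-13
Sum = -(-7)/4 = 7/4
Product = (-13)/4 = -13/4


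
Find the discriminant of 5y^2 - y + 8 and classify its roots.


D = b^2 - 4ac = (-1)^2 - 4(5)(8) = 1 - 160 = -159
Since D < 0: two complex conjugate roots (no real roots)


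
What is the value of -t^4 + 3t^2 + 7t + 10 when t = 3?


Using direct substitution:
  -1 * (3)^4 = -81
  0 * (3)^3 = 0
  3 * (3)^2 = 27
  7 * (3)^1 = 21
  constant: 10
Sum = -81 + 0 + 27 + 21 + 10 = -23


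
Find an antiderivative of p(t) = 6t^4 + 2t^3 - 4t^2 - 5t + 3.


Reverse power rule on each term:
  ∫ 6t^4 dt = (6/5)t^5
  ∫ 2t^3 dt = (1/2)t^4
  ∫ -4t^2 dt = -(4/3)t^3
  ∫ -5t dt = -(5/2)t^2
  ∫ 3 dt = 3t
F(t) = (6/5)t^5 + (1/2)t^4 - (4/3)t^3 - (5/2)t^2 + 3t + C


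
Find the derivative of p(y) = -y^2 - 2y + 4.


Apply the power rule term by term:
  d/dy(-y^2) = -2y
  d/dy(-2y) = -2
  d/dy(4) = 0
p'(y) = -2y - 2


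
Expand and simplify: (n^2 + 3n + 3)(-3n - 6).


Distribute each term of the first polynomial:
  (n^2)(-3n - 6) = -3n^3 - 6n^2
  (3n)(-3n - 6) = -9n^2 - 18n
  (3)(-3n - 6) = -9n - 18
Sum: -3n^3 - 15n^2 - 27n - 18


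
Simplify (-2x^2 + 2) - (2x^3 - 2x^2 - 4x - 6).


Distribute the minus sign:
  (-2x^2 + 2)
- (2x^3 - 2x^2 - 4x - 6)
Negate second polynomial: -2x^3 + 2x^2 + 4x + 6
Add: -2x^3 + 4x + 8


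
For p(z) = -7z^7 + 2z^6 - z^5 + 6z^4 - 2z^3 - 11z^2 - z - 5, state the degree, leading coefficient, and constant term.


Highest power of z is 7, with coefficient -7. Constant term is -5.
Degree = 7, leading coefficient = -7, constant term = -5


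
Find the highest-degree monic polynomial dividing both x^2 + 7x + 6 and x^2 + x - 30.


Factor each:
  x^2 + 7x + 6 = (x + 6)(x + 1)
  x^2 + x - 30 = (x + 6)(x - 5)
Common monic factor: x + 6


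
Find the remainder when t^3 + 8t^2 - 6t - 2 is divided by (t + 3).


By the Remainder Theorem, the remainder equals p(-3):
  1*(-3)^3 = -27
  8*(-3)^2 = 72
  -6*(-3)^1 = 18
  constant: -2
Sum: -27 + 72 + 18 - 2 = 61


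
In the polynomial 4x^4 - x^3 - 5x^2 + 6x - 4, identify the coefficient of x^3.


Read off the coefficient of x^3: -1


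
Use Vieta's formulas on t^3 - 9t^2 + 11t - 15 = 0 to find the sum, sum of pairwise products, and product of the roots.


Monic cubic t^3+bt^2+ct+d=0: sum=-b, pairwise sum=c, product=-d.
b=-9, c=11, d=-15
r1+r2+r3 = 9
r1r2+r1r3+r2r3 = 11
r1r2r3 = 15


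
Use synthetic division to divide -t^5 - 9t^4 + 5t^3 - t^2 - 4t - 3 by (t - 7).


Synthetic division with c = 7. Coefficients: -1, -9, 5, -1, -4, -3
Bring down -1.
  -1 * 7 = -7; -7 - 9 = -16
  -16 * 7 = -112; -112 + 5 = -107
  -107 * 7 = -749; -749 - 1 = -750
  -750 * 7 = -5250; -5250 - 4 = -5254
  -5254 * 7 = -36778; -36778 - 3 = -36781
Quotient: -t^4 - 16t^3 - 107t^2 - 750t - 5254, Remainder: -36781


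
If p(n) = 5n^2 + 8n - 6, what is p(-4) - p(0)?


p(-4) = 42
p(0) = -6
p(-4) - p(0) = 42 + 6 = 48


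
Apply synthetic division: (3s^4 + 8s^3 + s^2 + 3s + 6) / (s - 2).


Synthetic division with c = 2. Coefficients: 3, 8, 1, 3, 6
Bring down 3.
  3 * 2 = 6; 6 + 8 = 14
  14 * 2 = 28; 28 + 1 = 29
  29 * 2 = 58; 58 + 3 = 61
  61 * 2 = 122; 122 + 6 = 128
Quotient: 3s^3 + 14s^2 + 29s + 61, Remainder: 128


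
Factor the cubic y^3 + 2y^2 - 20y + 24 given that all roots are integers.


Try integer roots (divisors of 24). y=2: p(2)=0.
Divide out (y - 2): quotient is y^2 + 4y - 12.
Factor the quadratic: (y + 6)(y - 2)
Result: (y - 2)(y + 6)(y - 2)


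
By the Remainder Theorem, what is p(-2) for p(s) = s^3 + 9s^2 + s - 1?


By the Remainder Theorem, the remainder equals p(-2):
  1*(-2)^3 = -8
  9*(-2)^2 = 36
  1*(-2)^1 = -2
  constant: -1
Sum: -8 + 36 - 2 - 1 = 25


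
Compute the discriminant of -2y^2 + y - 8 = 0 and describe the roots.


D = b^2 - 4ac = (1)^2 - 4(-2)(-8) = 1 - 64 = -63
Since D < 0: two complex conjugate roots (no real roots)


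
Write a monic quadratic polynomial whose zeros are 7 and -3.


p(x) = (x - 7)(x + 3)
Expand: x^2 - 4x - 21


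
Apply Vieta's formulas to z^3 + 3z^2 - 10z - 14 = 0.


Monic cubic z^3+bz^2+cz+d=0: sum=-b, pairwise sum=c, product=-d.
b=3, c=-10, d=-14
r1+r2+r3 = -3
r1r2+r1r3+r2r3 = -10
r1r2r3 = 14


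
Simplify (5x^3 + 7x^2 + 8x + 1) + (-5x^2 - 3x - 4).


Align terms by degree and add:
  5x^3 + 7x^2 + 8x + 1
  -5x^2 - 3x - 4
= 5x^3 + 2x^2 + 5x - 3


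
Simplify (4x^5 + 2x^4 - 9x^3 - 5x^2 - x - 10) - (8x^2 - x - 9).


Distribute the minus sign:
  (4x^5 + 2x^4 - 9x^3 - 5x^2 - x - 10)
- (8x^2 - x - 9)
Negate second polynomial: -8x^2 + x + 9
Add: 4x^5 + 2x^4 - 9x^3 - 13x^2 - 1


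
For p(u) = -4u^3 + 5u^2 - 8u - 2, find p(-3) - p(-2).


p(-3) = 175
p(-2) = 66
p(-3) - p(-2) = 175 - 66 = 109


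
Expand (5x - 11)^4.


Expand (5x - 11)^4 by repeated multiplication:
  (5x - 11)^2 = 25x^2 - 110x + 121
  (5x - 11)^3 = 125x^3 - 825x^2 + 1815x - 1331
= 625x^4 - 5500x^3 + 18150x^2 - 26620x + 14641


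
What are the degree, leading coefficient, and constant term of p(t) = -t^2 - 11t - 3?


Highest power of t is 2, with coefficient -1. Constant term is -3.
Degree = 2, leading coefficient = -1, constant term = -3


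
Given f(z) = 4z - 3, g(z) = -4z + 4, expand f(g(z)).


Substitute g(z) into f:
f(g(z)) = 4*(-4z + 4) + (-3)
Expand and combine: -16z + 13


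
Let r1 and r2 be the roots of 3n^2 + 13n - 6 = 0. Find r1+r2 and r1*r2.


For an^2+bn+c=0: sum = -b/a, product = c/a.
a=3, b=13, c=-6
Sum = -(13)/3 = -13/3
Product = (-6)/3 = -2


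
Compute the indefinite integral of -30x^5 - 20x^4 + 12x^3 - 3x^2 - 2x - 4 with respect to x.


Reverse power rule on each term:
  ∫ -30x^5 dx = -5x^6
  ∫ -20x^4 dx = -4x^5
  ∫ 12x^3 dx = 3x^4
  ∫ -3x^2 dx = -x^3
  ∫ -2x dx = -x^2
  ∫ -4 dx = -4x
F(x) = -5x^6 - 4x^5 + 3x^4 - x^3 - x^2 - 4x + C


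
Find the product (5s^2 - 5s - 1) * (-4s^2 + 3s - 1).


Distribute each term of the first polynomial:
  (5s^2)(-4s^2 + 3s - 1) = -20s^4 + 15s^3 - 5s^2
  (-5s)(-4s^2 + 3s - 1) = 20s^3 - 15s^2 + 5s
  (-1)(-4s^2 + 3s - 1) = 4s^2 - 3s + 1
Sum: -20s^4 + 35s^3 - 16s^2 + 2s + 1


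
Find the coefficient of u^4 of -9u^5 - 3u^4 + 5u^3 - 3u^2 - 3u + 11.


Read off the coefficient of u^4: -3


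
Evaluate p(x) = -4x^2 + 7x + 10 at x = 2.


Using direct substitution:
  -4 * (2)^2 = -16
  7 * (2)^1 = 14
  constant: 10
Sum = -16 + 14 + 10 = 8


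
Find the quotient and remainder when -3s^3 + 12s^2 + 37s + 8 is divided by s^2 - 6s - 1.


(-3s^3 + 12s^2 + 37s + 8) / (s^2 - 6s - 1)
Step 1: -3s * (s^2 - 6s - 1) = -3s^3 + 18s^2 + 3s; subtract.
Step 2: -6 * (s^2 - 6s - 1) = -6s^2 + 36s + 6; subtract.
Quotient: -3s - 6, Remainder: -2s + 2


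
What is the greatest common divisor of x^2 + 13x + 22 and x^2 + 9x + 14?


Factor each:
  x^2 + 13x + 22 = (x + 2)(x + 11)
  x^2 + 9x + 14 = (x + 2)(x + 7)
Common monic factor: x + 2


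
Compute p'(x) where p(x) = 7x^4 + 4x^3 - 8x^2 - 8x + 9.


Apply the power rule term by term:
  d/dx(7x^4) = 28x^3
  d/dx(4x^3) = 12x^2
  d/dx(-8x^2) = -16x
  d/dx(-8x) = -8
  d/dx(9) = 0
p'(x) = 28x^3 + 12x^2 - 16x - 8


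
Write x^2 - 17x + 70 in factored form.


Roots satisfy r1 + r2 = -b/a = 17 and r1*r2 = c/a = 70.
So r1 = 10, r2 = 7.
x^2 - 17x + 70 = (x - r1)(x - r2) = (x - 10)(x - 7)


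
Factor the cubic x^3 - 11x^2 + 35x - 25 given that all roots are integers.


Try integer roots (divisors of -25). x=5: p(5)=0.
Divide out (x - 5): quotient is x^2 - 6x + 5.
Factor the quadratic: (x - 5)(x - 1)
Result: (x - 5)(x - 5)(x - 1)


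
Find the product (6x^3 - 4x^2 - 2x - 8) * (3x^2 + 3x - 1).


Distribute each term of the first polynomial:
  (6x^3)(3x^2 + 3x - 1) = 18x^5 + 18x^4 - 6x^3
  (-4x^2)(3x^2 + 3x - 1) = -12x^4 - 12x^3 + 4x^2
  (-2x)(3x^2 + 3x - 1) = -6x^3 - 6x^2 + 2x
  (-8)(3x^2 + 3x - 1) = -24x^2 - 24x + 8
Sum: 18x^5 + 6x^4 - 24x^3 - 26x^2 - 22x + 8


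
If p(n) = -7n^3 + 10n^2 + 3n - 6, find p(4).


Using direct substitution:
  -7 * (4)^3 = -448
  10 * (4)^2 = 160
  3 * (4)^1 = 12
  constant: -6
Sum = -448 + 160 + 12 - 6 = -282


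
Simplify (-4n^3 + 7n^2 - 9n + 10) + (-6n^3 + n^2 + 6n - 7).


Align terms by degree and add:
  -4n^3 + 7n^2 - 9n + 10
  -6n^3 + n^2 + 6n - 7
= -10n^3 + 8n^2 - 3n + 3


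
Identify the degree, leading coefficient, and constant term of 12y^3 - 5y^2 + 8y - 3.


Highest power of y is 3, with coefficient 12. Constant term is -3.
Degree = 3, leading coefficient = 12, constant term = -3


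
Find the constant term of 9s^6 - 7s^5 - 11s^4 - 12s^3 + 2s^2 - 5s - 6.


Read off the constant term: -6


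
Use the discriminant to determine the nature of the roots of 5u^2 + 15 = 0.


D = b^2 - 4ac = (0)^2 - 4(5)(15) = 0 - 300 = -300
Since D < 0: two complex conjugate roots (no real roots)


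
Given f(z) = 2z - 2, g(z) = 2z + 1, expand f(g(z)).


Substitute g(z) into f:
f(g(z)) = 2*(2z + 1) + (-2)
Expand and combine: 4z


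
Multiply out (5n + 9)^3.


Expand (5n + 9)^3 by repeated multiplication:
  (5n + 9)^2 = 25n^2 + 90n + 81
= 125n^3 + 675n^2 + 1215n + 729


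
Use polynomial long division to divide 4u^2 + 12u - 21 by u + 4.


(4u^2 + 12u - 21) / (u + 4)
Step 1: 4u * (u + 4) = 4u^2 + 16u; subtract.
Step 2: -4 * (u + 4) = -4u - 16; subtract.
Quotient: 4u - 4, Remainder: -5


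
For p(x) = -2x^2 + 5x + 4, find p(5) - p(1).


p(5) = -21
p(1) = 7
p(5) - p(1) = -21 - 7 = -28


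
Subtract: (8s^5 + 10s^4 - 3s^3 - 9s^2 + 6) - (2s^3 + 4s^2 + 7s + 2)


Distribute the minus sign:
  (8s^5 + 10s^4 - 3s^3 - 9s^2 + 6)
- (2s^3 + 4s^2 + 7s + 2)
Negate second polynomial: -2s^3 - 4s^2 - 7s - 2
Add: 8s^5 + 10s^4 - 5s^3 - 13s^2 - 7s + 4


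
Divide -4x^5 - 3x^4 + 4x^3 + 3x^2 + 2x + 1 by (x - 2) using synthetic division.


Synthetic division with c = 2. Coefficients: -4, -3, 4, 3, 2, 1
Bring down -4.
  -4 * 2 = -8; -8 - 3 = -11
  -11 * 2 = -22; -22 + 4 = -18
  -18 * 2 = -36; -36 + 3 = -33
  -33 * 2 = -66; -66 + 2 = -64
  -64 * 2 = -128; -128 + 1 = -127
Quotient: -4x^4 - 11x^3 - 18x^2 - 33x - 64, Remainder: -127


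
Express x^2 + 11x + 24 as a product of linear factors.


Roots satisfy r1 + r2 = -b/a = -11 and r1*r2 = c/a = 24.
So r1 = -8, r2 = -3.
x^2 + 11x + 24 = (x - r1)(x - r2) = (x + 8)(x + 3)


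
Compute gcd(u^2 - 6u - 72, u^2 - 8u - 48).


Factor each:
  u^2 - 6u - 72 = (u - 12)(u + 6)
  u^2 - 8u - 48 = (u - 12)(u + 4)
Common monic factor: u - 12


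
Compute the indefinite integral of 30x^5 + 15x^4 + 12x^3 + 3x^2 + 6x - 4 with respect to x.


Reverse power rule on each term:
  ∫ 30x^5 dx = 5x^6
  ∫ 15x^4 dx = 3x^5
  ∫ 12x^3 dx = 3x^4
  ∫ 3x^2 dx = x^3
  ∫ 6x dx = 3x^2
  ∫ -4 dx = -4x
F(x) = 5x^6 + 3x^5 + 3x^4 + x^3 + 3x^2 - 4x + C


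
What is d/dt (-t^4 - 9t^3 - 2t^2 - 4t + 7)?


Apply the power rule term by term:
  d/dt(-t^4) = -4t^3
  d/dt(-9t^3) = -27t^2
  d/dt(-2t^2) = -4t
  d/dt(-4t) = -4
  d/dt(7) = 0
p'(t) = -4t^3 - 27t^2 - 4t - 4


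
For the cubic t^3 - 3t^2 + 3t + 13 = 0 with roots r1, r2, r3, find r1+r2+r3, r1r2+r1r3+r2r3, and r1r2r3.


Monic cubic t^3+bt^2+ct+d=0: sum=-b, pairwise sum=c, product=-d.
b=-3, c=3, d=13
r1+r2+r3 = 3
r1r2+r1r3+r2r3 = 3
r1r2r3 = -13


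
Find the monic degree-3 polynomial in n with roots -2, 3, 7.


p(n) = (n + 2)(n - 3)(n - 7)
Expand: n^3 - 8n^2 + n + 42


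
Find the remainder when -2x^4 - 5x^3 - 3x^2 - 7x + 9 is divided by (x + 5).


By the Remainder Theorem, the remainder equals p(-5):
  -2*(-5)^4 = -1250
  -5*(-5)^3 = 625
  -3*(-5)^2 = -75
  -7*(-5)^1 = 35
  constant: 9
Sum: -1250 + 625 - 75 + 35 + 9 = -656


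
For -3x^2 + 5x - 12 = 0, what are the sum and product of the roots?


For ax^2+bx+c=0: sum = -b/a, product = c/a.
a=-3, b=5, c=-12
Sum = -(5)/-3 = 5/3
Product = (-12)/-3 = 4


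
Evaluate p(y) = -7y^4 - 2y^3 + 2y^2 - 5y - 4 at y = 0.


Using direct substitution:
  -7 * (0)^4 = 0
  -2 * (0)^3 = 0
  2 * (0)^2 = 0
  -5 * (0)^1 = 0
  constant: -4
Sum = 0 + 0 + 0 + 0 - 4 = -4


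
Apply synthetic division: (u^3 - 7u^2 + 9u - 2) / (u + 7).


Synthetic division with c = -7. Coefficients: 1, -7, 9, -2
Bring down 1.
  1 * -7 = -7; -7 - 7 = -14
  -14 * -7 = 98; 98 + 9 = 107
  107 * -7 = -749; -749 - 2 = -751
Quotient: u^2 - 14u + 107, Remainder: -751


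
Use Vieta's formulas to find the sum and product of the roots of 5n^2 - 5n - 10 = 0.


For an^2+bn+c=0: sum = -b/a, product = c/a.
a=5, b=-5, c=-10
Sum = -(-5)/5 = 1
Product = (-10)/5 = -2


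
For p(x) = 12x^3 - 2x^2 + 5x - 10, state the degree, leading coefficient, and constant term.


Highest power of x is 3, with coefficient 12. Constant term is -10.
Degree = 3, leading coefficient = 12, constant term = -10


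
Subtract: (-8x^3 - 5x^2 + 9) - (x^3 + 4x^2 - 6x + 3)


Distribute the minus sign:
  (-8x^3 - 5x^2 + 9)
- (x^3 + 4x^2 - 6x + 3)
Negate second polynomial: -x^3 - 4x^2 + 6x - 3
Add: -9x^3 - 9x^2 + 6x + 6


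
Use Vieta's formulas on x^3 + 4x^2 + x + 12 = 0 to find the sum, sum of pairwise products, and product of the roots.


Monic cubic x^3+bx^2+cx+d=0: sum=-b, pairwise sum=c, product=-d.
b=4, c=1, d=12
r1+r2+r3 = -4
r1r2+r1r3+r2r3 = 1
r1r2r3 = -12


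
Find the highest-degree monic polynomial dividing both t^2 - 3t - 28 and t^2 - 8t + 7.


Factor each:
  t^2 - 3t - 28 = (t - 7)(t + 4)
  t^2 - 8t + 7 = (t - 7)(t - 1)
Common monic factor: t - 7


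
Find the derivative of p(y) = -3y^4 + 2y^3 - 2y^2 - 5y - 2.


Apply the power rule term by term:
  d/dy(-3y^4) = -12y^3
  d/dy(2y^3) = 6y^2
  d/dy(-2y^2) = -4y
  d/dy(-5y) = -5
  d/dy(-2) = 0
p'(y) = -12y^3 + 6y^2 - 4y - 5


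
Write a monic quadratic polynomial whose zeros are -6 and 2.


p(z) = (z + 6)(z - 2)
Expand: z^2 + 4z - 12


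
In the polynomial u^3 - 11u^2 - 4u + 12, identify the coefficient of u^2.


Read off the coefficient of u^2: -11


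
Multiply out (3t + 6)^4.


Expand (3t + 6)^4 by repeated multiplication:
  (3t + 6)^2 = 9t^2 + 36t + 36
  (3t + 6)^3 = 27t^3 + 162t^2 + 324t + 216
= 81t^4 + 648t^3 + 1944t^2 + 2592t + 1296


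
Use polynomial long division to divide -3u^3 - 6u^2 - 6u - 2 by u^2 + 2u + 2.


(-3u^3 - 6u^2 - 6u - 2) / (u^2 + 2u + 2)
Step 1: -3u * (u^2 + 2u + 2) = -3u^3 - 6u^2 - 6u; subtract.
Step 2: 0 * (u^2 + 2u + 2) = 0; subtract.
Quotient: -3u, Remainder: -2


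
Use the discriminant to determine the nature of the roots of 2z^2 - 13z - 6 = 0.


D = b^2 - 4ac = (-13)^2 - 4(2)(-6) = 169 + 48 = 217
Since D > 0: two distinct irrational roots


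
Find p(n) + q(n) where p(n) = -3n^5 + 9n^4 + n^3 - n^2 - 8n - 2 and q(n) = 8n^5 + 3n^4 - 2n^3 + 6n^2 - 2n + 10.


Align terms by degree and add:
  -3n^5 + 9n^4 + n^3 - n^2 - 8n - 2
+ 8n^5 + 3n^4 - 2n^3 + 6n^2 - 2n + 10
= 5n^5 + 12n^4 - n^3 + 5n^2 - 10n + 8


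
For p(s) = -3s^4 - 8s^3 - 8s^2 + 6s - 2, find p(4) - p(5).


p(4) = -1386
p(5) = -3047
p(4) - p(5) = -1386 + 3047 = 1661


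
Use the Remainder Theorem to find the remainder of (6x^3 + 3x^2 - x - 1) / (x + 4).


By the Remainder Theorem, the remainder equals p(-4):
  6*(-4)^3 = -384
  3*(-4)^2 = 48
  -1*(-4)^1 = 4
  constant: -1
Sum: -384 + 48 + 4 - 1 = -333


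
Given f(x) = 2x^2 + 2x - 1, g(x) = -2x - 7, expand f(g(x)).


Substitute g(x) into f:
f(g(x)) = 2*(-2x - 7)^2 + 2*(-2x - 7) + (-1)
(-2x - 7)^2 = 4x^2 + 28x + 49
Expand and combine: 8x^2 + 52x + 83


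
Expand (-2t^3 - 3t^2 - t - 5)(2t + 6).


Distribute each term of the first polynomial:
  (-2t^3)(2t + 6) = -4t^4 - 12t^3
  (-3t^2)(2t + 6) = -6t^3 - 18t^2
  (-t)(2t + 6) = -2t^2 - 6t
  (-5)(2t + 6) = -10t - 30
Sum: -4t^4 - 18t^3 - 20t^2 - 16t - 30


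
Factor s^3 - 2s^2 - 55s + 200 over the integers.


Try integer roots (divisors of 200). s=5: p(5)=0.
Divide out (s - 5): quotient is s^2 + 3s - 40.
Factor the quadratic: (s - 5)(s + 8)
Result: (s - 5)(s - 5)(s + 8)


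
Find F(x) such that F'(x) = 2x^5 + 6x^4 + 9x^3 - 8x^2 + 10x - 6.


Reverse power rule on each term:
  ∫ 2x^5 dx = (1/3)x^6
  ∫ 6x^4 dx = (6/5)x^5
  ∫ 9x^3 dx = (9/4)x^4
  ∫ -8x^2 dx = -(8/3)x^3
  ∫ 10x dx = 5x^2
  ∫ -6 dx = -6x
F(x) = (1/3)x^6 + (6/5)x^5 + (9/4)x^4 - (8/3)x^3 + 5x^2 - 6x + C


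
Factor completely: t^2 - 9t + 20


Roots satisfy r1 + r2 = -b/a = 9 and r1*r2 = c/a = 20.
So r1 = 4, r2 = 5.
t^2 - 9t + 20 = (t - r1)(t - r2) = (t - 4)(t - 5)


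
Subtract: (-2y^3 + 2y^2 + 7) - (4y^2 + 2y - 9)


Distribute the minus sign:
  (-2y^3 + 2y^2 + 7)
- (4y^2 + 2y - 9)
Negate second polynomial: -4y^2 - 2y + 9
Add: -2y^3 - 2y^2 - 2y + 16


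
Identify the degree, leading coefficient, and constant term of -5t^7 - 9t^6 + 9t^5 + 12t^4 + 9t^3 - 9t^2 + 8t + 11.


Highest power of t is 7, with coefficient -5. Constant term is 11.
Degree = 7, leading coefficient = -5, constant term = 11


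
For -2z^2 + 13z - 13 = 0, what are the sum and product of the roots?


For az^2+bz+c=0: sum = -b/a, product = c/a.
a=-2, b=13, c=-13
Sum = -(13)/-2 = 13/2
Product = (-13)/-2 = 13/2


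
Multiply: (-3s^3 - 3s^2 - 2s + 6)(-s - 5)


Distribute each term of the first polynomial:
  (-3s^3)(-s - 5) = 3s^4 + 15s^3
  (-3s^2)(-s - 5) = 3s^3 + 15s^2
  (-2s)(-s - 5) = 2s^2 + 10s
  (6)(-s - 5) = -6s - 30
Sum: 3s^4 + 18s^3 + 17s^2 + 4s - 30


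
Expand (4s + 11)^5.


Expand (4s + 11)^5 by repeated multiplication:
  (4s + 11)^2 = 16s^2 + 88s + 121
  (4s + 11)^3 = 64s^3 + 528s^2 + 1452s + 1331
  (4s + 11)^4 = 256s^4 + 2816s^3 + 11616s^2 + 21296s + 14641
= 1024s^5 + 14080s^4 + 77440s^3 + 212960s^2 + 292820s + 161051


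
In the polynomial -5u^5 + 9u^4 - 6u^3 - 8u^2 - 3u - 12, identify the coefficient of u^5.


Read off the coefficient of u^5: -5


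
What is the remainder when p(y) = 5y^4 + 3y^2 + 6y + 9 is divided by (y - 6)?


By the Remainder Theorem, the remainder equals p(6):
  5*(6)^4 = 6480
  0*(6)^3 = 0
  3*(6)^2 = 108
  6*(6)^1 = 36
  constant: 9
Sum: 6480 + 0 + 108 + 36 + 9 = 6633


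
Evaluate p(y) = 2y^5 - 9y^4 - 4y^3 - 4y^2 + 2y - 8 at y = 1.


Using direct substitution:
  2 * (1)^5 = 2
  -9 * (1)^4 = -9
  -4 * (1)^3 = -4
  -4 * (1)^2 = -4
  2 * (1)^1 = 2
  constant: -8
Sum = 2 - 9 - 4 - 4 + 2 - 8 = -21


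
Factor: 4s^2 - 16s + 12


Roots satisfy r1 + r2 = -b/a = 4 and r1*r2 = c/a = 3.
So r1 = 1, r2 = 3.
4s^2 - 16s + 12 = 4(s - r1)(s - r2) = 4(s - 1)(s - 3)


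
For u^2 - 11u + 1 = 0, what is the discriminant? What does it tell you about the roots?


D = b^2 - 4ac = (-11)^2 - 4(1)(1) = 121 - 4 = 117
Since D > 0: two distinct irrational roots


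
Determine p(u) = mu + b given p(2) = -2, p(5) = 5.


p(u) = mu + b. Using p(2)=-2, p(5)=5:
m = (-2 - 5)/(2 - 5) = -7/-3 = 7/3
b = -2 - m*(2) = -2 - 14/3 = -20/3
p(u) = (7/3)u - (20/3)


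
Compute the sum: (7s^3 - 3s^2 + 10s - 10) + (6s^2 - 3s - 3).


Align terms by degree and add:
  7s^3 - 3s^2 + 10s - 10
+ 6s^2 - 3s - 3
= 7s^3 + 3s^2 + 7s - 13


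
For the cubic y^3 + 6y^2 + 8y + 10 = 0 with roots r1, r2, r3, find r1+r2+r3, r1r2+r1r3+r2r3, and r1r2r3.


Monic cubic y^3+by^2+cy+d=0: sum=-b, pairwise sum=c, product=-d.
b=6, c=8, d=10
r1+r2+r3 = -6
r1r2+r1r3+r2r3 = 8
r1r2r3 = -10


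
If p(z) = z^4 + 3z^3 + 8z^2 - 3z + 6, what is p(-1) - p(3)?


p(-1) = 15
p(3) = 231
p(-1) - p(3) = 15 - 231 = -216


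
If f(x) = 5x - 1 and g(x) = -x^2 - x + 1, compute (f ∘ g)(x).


Substitute g(x) into f:
f(g(x)) = 5*(-x^2 - x + 1) + (-1)
Expand and combine: -5x^2 - 5x + 4


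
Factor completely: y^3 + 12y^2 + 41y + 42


Try integer roots (divisors of 42). y=-2: p(-2)=0.
Divide out (y + 2): quotient is y^2 + 10y + 21.
Factor the quadratic: (y + 7)(y + 3)
Result: (y + 2)(y + 7)(y + 3)


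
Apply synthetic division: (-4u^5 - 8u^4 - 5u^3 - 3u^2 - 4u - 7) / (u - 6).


Synthetic division with c = 6. Coefficients: -4, -8, -5, -3, -4, -7
Bring down -4.
  -4 * 6 = -24; -24 - 8 = -32
  -32 * 6 = -192; -192 - 5 = -197
  -197 * 6 = -1182; -1182 - 3 = -1185
  -1185 * 6 = -7110; -7110 - 4 = -7114
  -7114 * 6 = -42684; -42684 - 7 = -42691
Quotient: -4u^4 - 32u^3 - 197u^2 - 1185u - 7114, Remainder: -42691


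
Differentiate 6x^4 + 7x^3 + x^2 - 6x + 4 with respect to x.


Apply the power rule term by term:
  d/dx(6x^4) = 24x^3
  d/dx(7x^3) = 21x^2
  d/dx(x^2) = 2x
  d/dx(-6x) = -6
  d/dx(4) = 0
p'(x) = 24x^3 + 21x^2 + 2x - 6


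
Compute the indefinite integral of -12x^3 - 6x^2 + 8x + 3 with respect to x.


Reverse power rule on each term:
  ∫ -12x^3 dx = -3x^4
  ∫ -6x^2 dx = -2x^3
  ∫ 8x dx = 4x^2
  ∫ 3 dx = 3x
F(x) = -3x^4 - 2x^3 + 4x^2 + 3x + C


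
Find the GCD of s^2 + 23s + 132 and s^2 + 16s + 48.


Factor each:
  s^2 + 23s + 132 = (s + 12)(s + 11)
  s^2 + 16s + 48 = (s + 12)(s + 4)
Common monic factor: s + 12


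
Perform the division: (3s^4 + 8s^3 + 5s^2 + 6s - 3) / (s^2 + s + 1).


(3s^4 + 8s^3 + 5s^2 + 6s - 3) / (s^2 + s + 1)
Step 1: 3s^2 * (s^2 + s + 1) = 3s^4 + 3s^3 + 3s^2; subtract.
Step 2: 5s * (s^2 + s + 1) = 5s^3 + 5s^2 + 5s; subtract.
Step 3: -3 * (s^2 + s + 1) = -3s^2 - 3s - 3; subtract.
Quotient: 3s^2 + 5s - 3, Remainder: 4s


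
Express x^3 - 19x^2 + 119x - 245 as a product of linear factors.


Try integer roots (divisors of -245). x=7: p(7)=0.
Divide out (x - 7): quotient is x^2 - 12x + 35.
Factor the quadratic: (x - 5)(x - 7)
Result: (x - 7)(x - 5)(x - 7)


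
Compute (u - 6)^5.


Expand (u - 6)^5 by repeated multiplication:
  (u - 6)^2 = u^2 - 12u + 36
  (u - 6)^3 = u^3 - 18u^2 + 108u - 216
  (u - 6)^4 = u^4 - 24u^3 + 216u^2 - 864u + 1296
= u^5 - 30u^4 + 360u^3 - 2160u^2 + 6480u - 7776


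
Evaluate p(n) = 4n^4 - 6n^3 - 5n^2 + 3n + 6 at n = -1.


Using direct substitution:
  4 * (-1)^4 = 4
  -6 * (-1)^3 = 6
  -5 * (-1)^2 = -5
  3 * (-1)^1 = -3
  constant: 6
Sum = 4 + 6 - 5 - 3 + 6 = 8


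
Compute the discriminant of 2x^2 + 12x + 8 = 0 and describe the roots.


D = b^2 - 4ac = (12)^2 - 4(2)(8) = 144 - 64 = 80
Since D > 0: two distinct irrational roots


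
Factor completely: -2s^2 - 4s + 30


Roots satisfy r1 + r2 = -b/a = -2 and r1*r2 = c/a = -15.
So r1 = -5, r2 = 3.
-2s^2 - 4s + 30 = -2(s - r1)(s - r2) = -2(s + 5)(s - 3)


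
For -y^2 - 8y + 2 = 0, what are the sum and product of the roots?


For ay^2+by+c=0: sum = -b/a, product = c/a.
a=-1, b=-8, c=2
Sum = -(-8)/-1 = -8
Product = (2)/-1 = -2


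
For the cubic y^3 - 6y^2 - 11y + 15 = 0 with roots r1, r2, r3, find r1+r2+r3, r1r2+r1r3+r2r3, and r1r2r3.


Monic cubic y^3+by^2+cy+d=0: sum=-b, pairwise sum=c, product=-d.
b=-6, c=-11, d=15
r1+r2+r3 = 6
r1r2+r1r3+r2r3 = -11
r1r2r3 = -15


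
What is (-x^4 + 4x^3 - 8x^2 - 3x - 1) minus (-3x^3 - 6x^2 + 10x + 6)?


Distribute the minus sign:
  (-x^4 + 4x^3 - 8x^2 - 3x - 1)
- (-3x^3 - 6x^2 + 10x + 6)
Negate second polynomial: 3x^3 + 6x^2 - 10x - 6
Add: -x^4 + 7x^3 - 2x^2 - 13x - 7


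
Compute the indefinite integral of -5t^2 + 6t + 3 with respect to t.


Reverse power rule on each term:
  ∫ -5t^2 dt = -(5/3)t^3
  ∫ 6t dt = 3t^2
  ∫ 3 dt = 3t
F(t) = -(5/3)t^3 + 3t^2 + 3t + C


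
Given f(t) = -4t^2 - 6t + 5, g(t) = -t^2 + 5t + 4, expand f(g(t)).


Substitute g(t) into f:
f(g(t)) = -4*(-t^2 + 5t + 4)^2 + (-6)*(-t^2 + 5t + 4) + 5
(-t^2 + 5t + 4)^2 = t^4 - 10t^3 + 17t^2 + 40t + 16
Expand and combine: -4t^4 + 40t^3 - 62t^2 - 190t - 83


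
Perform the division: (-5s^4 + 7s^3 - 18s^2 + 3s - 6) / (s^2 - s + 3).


(-5s^4 + 7s^3 - 18s^2 + 3s - 6) / (s^2 - s + 3)
Step 1: -5s^2 * (s^2 - s + 3) = -5s^4 + 5s^3 - 15s^2; subtract.
Step 2: 2s * (s^2 - s + 3) = 2s^3 - 2s^2 + 6s; subtract.
Step 3: -1 * (s^2 - s + 3) = -s^2 + s - 3; subtract.
Quotient: -5s^2 + 2s - 1, Remainder: -4s - 3


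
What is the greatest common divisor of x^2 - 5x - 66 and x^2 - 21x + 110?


Factor each:
  x^2 - 5x - 66 = (x - 11)(x + 6)
  x^2 - 21x + 110 = (x - 11)(x - 10)
Common monic factor: x - 11


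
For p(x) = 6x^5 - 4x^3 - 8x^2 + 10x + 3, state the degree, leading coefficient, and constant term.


Highest power of x is 5, with coefficient 6. Constant term is 3.
Degree = 5, leading coefficient = 6, constant term = 3


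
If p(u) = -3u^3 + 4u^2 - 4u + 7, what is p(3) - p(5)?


p(3) = -50
p(5) = -288
p(3) - p(5) = -50 + 288 = 238


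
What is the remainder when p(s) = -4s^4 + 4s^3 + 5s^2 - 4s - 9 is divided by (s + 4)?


By the Remainder Theorem, the remainder equals p(-4):
  -4*(-4)^4 = -1024
  4*(-4)^3 = -256
  5*(-4)^2 = 80
  -4*(-4)^1 = 16
  constant: -9
Sum: -1024 - 256 + 80 + 16 - 9 = -1193


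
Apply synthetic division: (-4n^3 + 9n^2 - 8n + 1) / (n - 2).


Synthetic division with c = 2. Coefficients: -4, 9, -8, 1
Bring down -4.
  -4 * 2 = -8; -8 + 9 = 1
  1 * 2 = 2; 2 - 8 = -6
  -6 * 2 = -12; -12 + 1 = -11
Quotient: -4n^2 + n - 6, Remainder: -11


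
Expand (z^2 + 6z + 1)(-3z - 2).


Distribute each term of the first polynomial:
  (z^2)(-3z - 2) = -3z^3 - 2z^2
  (6z)(-3z - 2) = -18z^2 - 12z
  (1)(-3z - 2) = -3z - 2
Sum: -3z^3 - 20z^2 - 15z - 2


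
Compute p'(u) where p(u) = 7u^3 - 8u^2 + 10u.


Apply the power rule term by term:
  d/du(7u^3) = 21u^2
  d/du(-8u^2) = -16u
  d/du(10u) = 10
p'(u) = 21u^2 - 16u + 10


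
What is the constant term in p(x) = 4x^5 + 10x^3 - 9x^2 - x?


Read off the constant term: 0
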